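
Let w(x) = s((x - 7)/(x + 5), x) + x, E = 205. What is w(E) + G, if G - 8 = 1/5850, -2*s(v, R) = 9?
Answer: 609863/2925 ≈ 208.50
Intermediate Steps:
s(v, R) = -9/2 (s(v, R) = -1/2*9 = -9/2)
w(x) = -9/2 + x
G = 46801/5850 (G = 8 + 1/5850 = 46801/5850 ≈ 8.0002)
w(E) + G = (-9/2 + 205) + 46801/5850 = 401/2 + 46801/5850 = 609863/2925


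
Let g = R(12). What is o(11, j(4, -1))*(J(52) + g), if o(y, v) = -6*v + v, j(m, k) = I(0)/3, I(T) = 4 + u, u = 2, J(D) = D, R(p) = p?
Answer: -640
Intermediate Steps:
g = 12
I(T) = 6 (I(T) = 4 + 2 = 6)
j(m, k) = 2 (j(m, k) = 6/3 = 6*(⅓) = 2)
o(y, v) = -5*v
o(11, j(4, -1))*(J(52) + g) = (-5*2)*(52 + 12) = -10*64 = -640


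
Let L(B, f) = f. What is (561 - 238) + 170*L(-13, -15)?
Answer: -2227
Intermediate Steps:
(561 - 238) + 170*L(-13, -15) = (561 - 238) + 170*(-15) = 323 - 2550 = -2227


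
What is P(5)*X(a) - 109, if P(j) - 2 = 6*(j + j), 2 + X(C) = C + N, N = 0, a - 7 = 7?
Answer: 635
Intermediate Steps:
a = 14 (a = 7 + 7 = 14)
X(C) = -2 + C (X(C) = -2 + (C + 0) = -2 + C)
P(j) = 2 + 12*j (P(j) = 2 + 6*(j + j) = 2 + 6*(2*j) = 2 + 12*j)
P(5)*X(a) - 109 = (2 + 12*5)*(-2 + 14) - 109 = (2 + 60)*12 - 109 = 62*12 - 109 = 744 - 109 = 635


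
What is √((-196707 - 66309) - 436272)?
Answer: 2*I*√174822 ≈ 836.23*I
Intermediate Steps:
√((-196707 - 66309) - 436272) = √(-263016 - 436272) = √(-699288) = 2*I*√174822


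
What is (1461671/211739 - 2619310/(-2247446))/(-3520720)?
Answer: -20423599587/8911765730150360 ≈ -2.2918e-6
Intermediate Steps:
(1461671/211739 - 2619310/(-2247446))/(-3520720) = (1461671*(1/211739) - 2619310*(-1/2247446))*(-1/3520720) = (1461671/211739 + 27865/23909)*(-1/3520720) = (40847199174/5062467751)*(-1/3520720) = -20423599587/8911765730150360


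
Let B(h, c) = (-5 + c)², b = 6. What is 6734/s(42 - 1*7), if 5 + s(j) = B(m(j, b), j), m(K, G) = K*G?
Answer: 6734/895 ≈ 7.5240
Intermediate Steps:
m(K, G) = G*K
s(j) = -5 + (-5 + j)²
6734/s(42 - 1*7) = 6734/(-5 + (-5 + (42 - 1*7))²) = 6734/(-5 + (-5 + (42 - 7))²) = 6734/(-5 + (-5 + 35)²) = 6734/(-5 + 30²) = 6734/(-5 + 900) = 6734/895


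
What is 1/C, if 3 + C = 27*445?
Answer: 1/12012 ≈ 8.3250e-5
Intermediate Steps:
C = 12012 (C = -3 + 27*445 = -3 + 12015 = 12012)
1/C = 1/12012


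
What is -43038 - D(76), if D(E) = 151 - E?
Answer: -43113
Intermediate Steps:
-43038 - D(76) = -43038 - (151 - 1*76) = -43038 - (151 - 76) = -43038 - 1*75 = -43038 - 75 = -43113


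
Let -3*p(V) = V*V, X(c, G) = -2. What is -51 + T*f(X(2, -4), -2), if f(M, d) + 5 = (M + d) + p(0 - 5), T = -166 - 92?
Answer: 4421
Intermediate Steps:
p(V) = -V²/3 (p(V) = -V*V/3 = -V²/3)
T = -258
f(M, d) = -40/3 + M + d (f(M, d) = -5 + ((M + d) - (0 - 5)²/3) = -5 + ((M + d) - ⅓*(-5)²) = -5 + ((M + d) - ⅓*25) = -5 + ((M + d) - 25/3) = -5 + (-25/3 + M + d) = -40/3 + M + d)
-51 + T*f(X(2, -4), -2) = -51 - 258*(-40/3 - 2 - 2) = -51 - 258*(-52/3) = -51 + 4472 = 4421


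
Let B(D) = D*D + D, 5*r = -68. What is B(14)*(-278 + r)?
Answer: -61236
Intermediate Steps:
r = -68/5 (r = (1/5)*(-68) = -68/5 ≈ -13.600)
B(D) = D + D**2 (B(D) = D**2 + D = D + D**2)
B(14)*(-278 + r) = (14*(1 + 14))*(-278 - 68/5) = (14*15)*(-1458/5) = 210*(-1458/5) = -61236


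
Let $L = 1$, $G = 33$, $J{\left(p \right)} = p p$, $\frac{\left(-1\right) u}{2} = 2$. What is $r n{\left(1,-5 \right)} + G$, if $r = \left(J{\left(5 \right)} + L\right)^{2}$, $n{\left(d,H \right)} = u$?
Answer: $-2671$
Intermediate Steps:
$u = -4$ ($u = \left(-2\right) 2 = -4$)
$n{\left(d,H \right)} = -4$
$J{\left(p \right)} = p^{2}$
$r = 676$ ($r = \left(5^{2} + 1\right)^{2} = \left(25 + 1\right)^{2} = 26^{2} = 676$)
$r n{\left(1,-5 \right)} + G = 676 \left(-4\right) + 33 = -2704 + 33 = -2671$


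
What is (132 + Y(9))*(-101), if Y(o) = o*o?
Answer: -21513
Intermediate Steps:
Y(o) = o**2
(132 + Y(9))*(-101) = (132 + 9**2)*(-101) = (132 + 81)*(-101) = 213*(-101) = -21513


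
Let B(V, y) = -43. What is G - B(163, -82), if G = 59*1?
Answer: 102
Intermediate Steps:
G = 59
G - B(163, -82) = 59 - 1*(-43) = 59 + 43 = 102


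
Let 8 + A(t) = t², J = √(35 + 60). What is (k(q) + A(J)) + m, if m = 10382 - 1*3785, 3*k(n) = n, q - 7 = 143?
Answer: 6734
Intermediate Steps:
q = 150 (q = 7 + 143 = 150)
k(n) = n/3
J = √95 ≈ 9.7468
A(t) = -8 + t²
m = 6597 (m = 10382 - 3785 = 6597)
(k(q) + A(J)) + m = ((⅓)*150 + (-8 + (√95)²)) + 6597 = (50 + (-8 + 95)) + 6597 = (50 + 87) + 6597 = 137 + 6597 = 6734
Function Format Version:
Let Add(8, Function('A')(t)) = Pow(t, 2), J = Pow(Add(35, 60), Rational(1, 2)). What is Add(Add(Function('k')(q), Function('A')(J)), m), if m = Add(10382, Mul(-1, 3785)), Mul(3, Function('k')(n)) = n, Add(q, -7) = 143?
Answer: 6734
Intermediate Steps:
q = 150 (q = Add(7, 143) = 150)
Function('k')(n) = Mul(Rational(1, 3), n)
J = Pow(95, Rational(1, 2)) ≈ 9.7468
Function('A')(t) = Add(-8, Pow(t, 2))
m = 6597 (m = Add(10382, -3785) = 6597)
Add(Add(Function('k')(q), Function('A')(J)), m) = Add(Add(Mul(Rational(1, 3), 150), Add(-8, Pow(Pow(95, Rational(1, 2)), 2))), 6597) = Add(Add(50, Add(-8, 95)), 6597) = Add(Add(50, 87), 6597) = Add(137, 6597) = 6734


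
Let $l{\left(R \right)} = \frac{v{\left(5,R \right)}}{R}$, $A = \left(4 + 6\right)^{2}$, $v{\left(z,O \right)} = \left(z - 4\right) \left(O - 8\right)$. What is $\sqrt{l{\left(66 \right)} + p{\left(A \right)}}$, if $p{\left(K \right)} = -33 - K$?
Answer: $\frac{2 i \sqrt{35970}}{33} \approx 11.494 i$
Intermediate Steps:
$v{\left(z,O \right)} = \left(-8 + O\right) \left(-4 + z\right)$ ($v{\left(z,O \right)} = \left(-4 + z\right) \left(-8 + O\right) = \left(-8 + O\right) \left(-4 + z\right)$)
$A = 100$ ($A = 10^{2} = 100$)
$l{\left(R \right)} = \frac{-8 + R}{R}$ ($l{\left(R \right)} = \frac{32 - 40 - 4 R + R 5}{R} = \frac{32 - 40 - 4 R + 5 R}{R} = \frac{-8 + R}{R}$)
$\sqrt{l{\left(66 \right)} + p{\left(A \right)}} = \sqrt{\frac{-8 + 66}{66} - 133} = \sqrt{\frac{1}{66} \cdot 58 - 133} = \sqrt{\frac{29}{33} - 133} = \sqrt{- \frac{4360}{33}} = \frac{2 i \sqrt{35970}}{33}$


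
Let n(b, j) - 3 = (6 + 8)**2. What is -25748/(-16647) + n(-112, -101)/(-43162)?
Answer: 1108022423/718517814 ≈ 1.5421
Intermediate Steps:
n(b, j) = 199 (n(b, j) = 3 + (6 + 8)**2 = 3 + 14**2 = 3 + 196 = 199)
-25748/(-16647) + n(-112, -101)/(-43162) = -25748/(-16647) + 199/(-43162) = -25748*(-1/16647) + 199*(-1/43162) = 25748/16647 - 199/43162 = 1108022423/718517814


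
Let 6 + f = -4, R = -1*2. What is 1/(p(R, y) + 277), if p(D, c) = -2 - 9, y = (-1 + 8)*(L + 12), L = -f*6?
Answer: 1/266 ≈ 0.0037594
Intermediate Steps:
R = -2
f = -10 (f = -6 - 4 = -10)
L = 60 (L = -1*(-10)*6 = 10*6 = 60)
y = 504 (y = (-1 + 8)*(60 + 12) = 7*72 = 504)
p(D, c) = -11
1/(p(R, y) + 277) = 1/(-11 + 277) = 1/266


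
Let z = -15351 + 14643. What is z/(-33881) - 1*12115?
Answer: -410467607/33881 ≈ -12115.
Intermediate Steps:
z = -708
z/(-33881) - 1*12115 = -708/(-33881) - 1*12115 = -708*(-1/33881) - 12115 = 708/33881 - 12115 = -410467607/33881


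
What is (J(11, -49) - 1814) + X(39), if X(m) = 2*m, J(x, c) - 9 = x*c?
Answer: -2266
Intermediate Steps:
J(x, c) = 9 + c*x (J(x, c) = 9 + x*c = 9 + c*x)
(J(11, -49) - 1814) + X(39) = ((9 - 49*11) - 1814) + 2*39 = ((9 - 539) - 1814) + 78 = (-530 - 1814) + 78 = -2344 + 78 = -2266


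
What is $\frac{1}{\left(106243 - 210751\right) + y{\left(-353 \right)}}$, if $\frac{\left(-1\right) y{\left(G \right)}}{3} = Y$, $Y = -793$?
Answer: $- \frac{1}{102129} \approx -9.7915 \cdot 10^{-6}$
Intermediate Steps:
$y{\left(G \right)} = 2379$ ($y{\left(G \right)} = \left(-3\right) \left(-793\right) = 2379$)
$\frac{1}{\left(106243 - 210751\right) + y{\left(-353 \right)}} = \frac{1}{\left(106243 - 210751\right) + 2379} = \frac{1}{-104508 + 2379} = \frac{1}{-102129} = - \frac{1}{102129}$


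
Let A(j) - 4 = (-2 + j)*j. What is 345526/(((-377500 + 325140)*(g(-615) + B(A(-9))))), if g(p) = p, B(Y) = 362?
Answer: 172763/6623540 ≈ 0.026083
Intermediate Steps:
A(j) = 4 + j*(-2 + j) (A(j) = 4 + (-2 + j)*j = 4 + j*(-2 + j))
345526/(((-377500 + 325140)*(g(-615) + B(A(-9))))) = 345526/(((-377500 + 325140)*(-615 + 362))) = 345526/((-52360*(-253))) = 345526/13247080 = 345526*(1/13247080) = 172763/6623540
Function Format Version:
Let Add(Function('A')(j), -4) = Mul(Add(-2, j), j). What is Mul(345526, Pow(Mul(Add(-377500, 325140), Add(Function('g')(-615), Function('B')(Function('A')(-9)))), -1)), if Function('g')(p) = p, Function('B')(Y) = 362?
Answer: Rational(172763, 6623540) ≈ 0.026083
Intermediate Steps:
Function('A')(j) = Add(4, Mul(j, Add(-2, j))) (Function('A')(j) = Add(4, Mul(Add(-2, j), j)) = Add(4, Mul(j, Add(-2, j))))
Mul(345526, Pow(Mul(Add(-377500, 325140), Add(Function('g')(-615), Function('B')(Function('A')(-9)))), -1)) = Mul(345526, Pow(Mul(Add(-377500, 325140), Add(-615, 362)), -1)) = Mul(345526, Pow(Mul(-52360, -253), -1)) = Mul(345526, Pow(13247080, -1)) = Mul(345526, Rational(1, 13247080)) = Rational(172763, 6623540)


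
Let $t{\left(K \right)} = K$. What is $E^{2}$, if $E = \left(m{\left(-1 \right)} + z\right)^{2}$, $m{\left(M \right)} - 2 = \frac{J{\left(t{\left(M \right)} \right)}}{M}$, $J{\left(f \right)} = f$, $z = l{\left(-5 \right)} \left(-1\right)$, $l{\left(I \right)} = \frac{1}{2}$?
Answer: $\frac{625}{16} \approx 39.063$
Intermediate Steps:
$l{\left(I \right)} = \frac{1}{2}$
$z = - \frac{1}{2}$ ($z = \frac{1}{2} \left(-1\right) = - \frac{1}{2} \approx -0.5$)
$m{\left(M \right)} = 3$ ($m{\left(M \right)} = 2 + \frac{M}{M} = 2 + 1 = 3$)
$E = \frac{25}{4}$ ($E = \left(3 - \frac{1}{2}\right)^{2} = \left(\frac{5}{2}\right)^{2} = \frac{25}{4} \approx 6.25$)
$E^{2} = \left(\frac{25}{4}\right)^{2} = \frac{625}{16}$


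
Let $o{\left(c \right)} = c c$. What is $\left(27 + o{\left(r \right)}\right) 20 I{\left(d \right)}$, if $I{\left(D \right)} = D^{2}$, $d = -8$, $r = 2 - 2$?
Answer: $34560$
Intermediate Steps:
$r = 0$ ($r = 2 - 2 = 0$)
$o{\left(c \right)} = c^{2}$
$\left(27 + o{\left(r \right)}\right) 20 I{\left(d \right)} = \left(27 + 0^{2}\right) 20 \left(-8\right)^{2} = \left(27 + 0\right) 20 \cdot 64 = 27 \cdot 20 \cdot 64 = 540 \cdot 64 = 34560$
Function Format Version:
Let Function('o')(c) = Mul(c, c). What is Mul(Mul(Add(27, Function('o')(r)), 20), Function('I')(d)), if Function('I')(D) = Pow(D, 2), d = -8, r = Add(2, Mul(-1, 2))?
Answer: 34560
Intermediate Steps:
r = 0 (r = Add(2, -2) = 0)
Function('o')(c) = Pow(c, 2)
Mul(Mul(Add(27, Function('o')(r)), 20), Function('I')(d)) = Mul(Mul(Add(27, Pow(0, 2)), 20), Pow(-8, 2)) = Mul(Mul(Add(27, 0), 20), 64) = Mul(Mul(27, 20), 64) = Mul(540, 64) = 34560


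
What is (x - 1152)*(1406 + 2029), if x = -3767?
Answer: -16896765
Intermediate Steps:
(x - 1152)*(1406 + 2029) = (-3767 - 1152)*(1406 + 2029) = -4919*3435 = -16896765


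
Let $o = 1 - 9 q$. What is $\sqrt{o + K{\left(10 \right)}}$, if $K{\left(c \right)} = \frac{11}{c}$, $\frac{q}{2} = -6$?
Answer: $\frac{\sqrt{11010}}{10} \approx 10.493$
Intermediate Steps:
$q = -12$ ($q = 2 \left(-6\right) = -12$)
$o = 109$ ($o = 1 - -108 = 1 + 108 = 109$)
$\sqrt{o + K{\left(10 \right)}} = \sqrt{109 + \frac{11}{10}} = \sqrt{\frac{1101}{10}} = \frac{\sqrt{11010}}{10}$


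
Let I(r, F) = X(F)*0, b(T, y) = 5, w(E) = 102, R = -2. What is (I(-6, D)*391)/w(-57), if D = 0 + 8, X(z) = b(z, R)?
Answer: 0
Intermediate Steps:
X(z) = 5
D = 8
I(r, F) = 0 (I(r, F) = 5*0 = 0)
(I(-6, D)*391)/w(-57) = (0*391)/102 = 0*(1/102) = 0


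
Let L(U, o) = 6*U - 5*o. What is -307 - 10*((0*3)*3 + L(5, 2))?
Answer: -507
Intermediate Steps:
L(U, o) = -5*o + 6*U
-307 - 10*((0*3)*3 + L(5, 2)) = -307 - 10*((0*3)*3 + (-5*2 + 6*5)) = -307 - 10*(0*3 + (-10 + 30)) = -307 - 10*(0 + 20) = -307 - 10*20 = -307 - 200 = -507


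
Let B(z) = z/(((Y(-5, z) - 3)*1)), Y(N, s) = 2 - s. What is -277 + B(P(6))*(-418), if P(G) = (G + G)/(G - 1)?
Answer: 307/17 ≈ 18.059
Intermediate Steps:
P(G) = 2*G/(-1 + G) (P(G) = (2*G)/(-1 + G) = 2*G/(-1 + G))
B(z) = z/(-1 - z) (B(z) = z/((((2 - z) - 3)*1)) = z/(((-1 - z)*1)) = z/(-1 - z))
-277 + B(P(6))*(-418) = -277 - 2*6/(-1 + 6)/(1 + 2*6/(-1 + 6))*(-418) = -277 - 2*6/5/(1 + 2*6/5)*(-418) = -277 - 2*6*(⅕)/(1 + 2*6*(⅕))*(-418) = -277 - 1*12/5/(1 + 12/5)*(-418) = -277 - 1*12/5/17/5*(-418) = -277 - 1*12/5*5/17*(-418) = -277 - 12/17*(-418) = -277 + 5016/17 = 307/17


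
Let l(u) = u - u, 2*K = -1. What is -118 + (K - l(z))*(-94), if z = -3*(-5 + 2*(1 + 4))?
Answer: -71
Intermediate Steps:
K = -½ (K = (½)*(-1) = -½ ≈ -0.50000)
z = -15 (z = -3*(-5 + 2*5) = -3*(-5 + 10) = -3*5 = -15)
l(u) = 0
-118 + (K - l(z))*(-94) = -118 + (-½ - 1*0)*(-94) = -118 + (-½ + 0)*(-94) = -118 - ½*(-94) = -118 + 47 = -71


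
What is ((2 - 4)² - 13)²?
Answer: 81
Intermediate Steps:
((2 - 4)² - 13)² = ((-2)² - 13)² = (4 - 13)² = (-9)² = 81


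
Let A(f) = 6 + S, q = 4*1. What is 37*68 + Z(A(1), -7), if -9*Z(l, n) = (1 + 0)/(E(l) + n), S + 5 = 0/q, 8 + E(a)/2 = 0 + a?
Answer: 475525/189 ≈ 2516.0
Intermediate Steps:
q = 4
E(a) = -16 + 2*a (E(a) = -16 + 2*(0 + a) = -16 + 2*a)
S = -5 (S = -5 + 0/4 = -5 + 0*(1/4) = -5 + 0 = -5)
A(f) = 1 (A(f) = 6 - 5 = 1)
Z(l, n) = -1/(9*(-16 + n + 2*l)) (Z(l, n) = -(1 + 0)/(9*((-16 + 2*l) + n)) = -1/(9*(-16 + n + 2*l)))
37*68 + Z(A(1), -7) = 37*68 - 1/(-144 + 9*(-7) + 18*1) = 2516 - 1/(-144 - 63 + 18) = 2516 - 1/(-189) = 2516 - 1*(-1/189) = 2516 + 1/189 = 475525/189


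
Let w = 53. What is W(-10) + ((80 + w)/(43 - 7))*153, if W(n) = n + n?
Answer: 2181/4 ≈ 545.25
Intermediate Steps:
W(n) = 2*n
W(-10) + ((80 + w)/(43 - 7))*153 = 2*(-10) + ((80 + 53)/(43 - 7))*153 = -20 + (133/36)*153 = -20 + 2261/4 = 2181/4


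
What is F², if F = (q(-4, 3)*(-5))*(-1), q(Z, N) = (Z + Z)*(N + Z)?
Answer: 1600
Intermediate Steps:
q(Z, N) = 2*Z*(N + Z) (q(Z, N) = (2*Z)*(N + Z) = 2*Z*(N + Z))
F = 40 (F = ((2*(-4)*(3 - 4))*(-5))*(-1) = ((2*(-4)*(-1))*(-5))*(-1) = (8*(-5))*(-1) = -40*(-1) = 40)
F² = 40² = 1600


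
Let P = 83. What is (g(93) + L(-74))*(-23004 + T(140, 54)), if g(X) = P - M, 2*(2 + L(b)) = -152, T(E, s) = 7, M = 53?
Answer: 1103856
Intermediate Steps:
L(b) = -78 (L(b) = -2 + (1/2)*(-152) = -2 - 76 = -78)
g(X) = 30 (g(X) = 83 - 1*53 = 83 - 53 = 30)
(g(93) + L(-74))*(-23004 + T(140, 54)) = (30 - 78)*(-23004 + 7) = -48*(-22997) = 1103856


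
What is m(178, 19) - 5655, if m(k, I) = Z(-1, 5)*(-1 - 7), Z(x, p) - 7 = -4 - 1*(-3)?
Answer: -5703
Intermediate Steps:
Z(x, p) = 6 (Z(x, p) = 7 + (-4 - 1*(-3)) = 7 + (-4 + 3) = 7 - 1 = 6)
m(k, I) = -48 (m(k, I) = 6*(-1 - 7) = 6*(-8) = -48)
m(178, 19) - 5655 = -48 - 5655 = -5703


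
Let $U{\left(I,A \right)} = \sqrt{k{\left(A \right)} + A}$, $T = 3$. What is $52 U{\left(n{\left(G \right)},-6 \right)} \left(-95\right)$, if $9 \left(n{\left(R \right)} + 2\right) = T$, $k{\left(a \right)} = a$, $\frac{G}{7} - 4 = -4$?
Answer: $- 9880 i \sqrt{3} \approx - 17113.0 i$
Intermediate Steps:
$G = 0$ ($G = 28 + 7 \left(-4\right) = 28 - 28 = 0$)
$n{\left(R \right)} = - \frac{5}{3}$ ($n{\left(R \right)} = -2 + \frac{1}{9} \cdot 3 = -2 + \frac{1}{3} = - \frac{5}{3}$)
$U{\left(I,A \right)} = \sqrt{2} \sqrt{A}$ ($U{\left(I,A \right)} = \sqrt{A + A} = \sqrt{2 A} = \sqrt{2} \sqrt{A}$)
$52 U{\left(n{\left(G \right)},-6 \right)} \left(-95\right) = 52 \sqrt{2} \sqrt{-6} \left(-95\right) = 52 \sqrt{2} i \sqrt{6} \left(-95\right) = 52 \cdot 2 i \sqrt{3} \left(-95\right) = 104 i \sqrt{3} \left(-95\right) = - 9880 i \sqrt{3}$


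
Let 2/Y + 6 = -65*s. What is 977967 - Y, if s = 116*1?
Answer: 3689869492/3773 ≈ 9.7797e+5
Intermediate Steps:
s = 116
Y = -1/3773 (Y = 2/(-6 - 65*116) = 2/(-6 - 7540) = 2/(-7546) = 2*(-1/7546) = -1/3773 ≈ -0.00026504)
977967 - Y = 977967 - 1*(-1/3773) = 977967 + 1/3773 = 3689869492/3773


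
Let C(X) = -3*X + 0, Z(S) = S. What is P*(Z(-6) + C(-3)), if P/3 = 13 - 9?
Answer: 36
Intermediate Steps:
P = 12 (P = 3*(13 - 9) = 3*4 = 12)
C(X) = -3*X
P*(Z(-6) + C(-3)) = 12*(-6 - 3*(-3)) = 12*(-6 + 9) = 12*3 = 36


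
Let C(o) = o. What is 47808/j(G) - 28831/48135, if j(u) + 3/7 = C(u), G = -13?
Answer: -8055688337/2262345 ≈ -3560.8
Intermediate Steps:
j(u) = -3/7 + u
47808/j(G) - 28831/48135 = 47808/(-3/7 - 13) - 28831/48135 = 47808/(-94/7) - 28831*1/48135 = 47808*(-7/94) - 28831/48135 = -167328/47 - 28831/48135 = -8055688337/2262345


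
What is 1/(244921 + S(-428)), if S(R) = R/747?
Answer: 747/182955559 ≈ 4.0830e-6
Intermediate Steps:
S(R) = R/747 (S(R) = R*(1/747) = R/747)
1/(244921 + S(-428)) = 1/(244921 + (1/747)*(-428)) = 1/(244921 - 428/747) = 1/(182955559/747) = 747/182955559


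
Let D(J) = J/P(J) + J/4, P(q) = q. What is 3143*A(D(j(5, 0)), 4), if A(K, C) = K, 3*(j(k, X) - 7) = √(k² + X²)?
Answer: 59717/6 ≈ 9952.8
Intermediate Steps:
j(k, X) = 7 + √(X² + k²)/3 (j(k, X) = 7 + √(k² + X²)/3 = 7 + √(X² + k²)/3)
D(J) = 1 + J/4 (D(J) = J/J + J/4 = 1 + J*(¼) = 1 + J/4)
3143*A(D(j(5, 0)), 4) = 3143*(1 + (7 + √(0² + 5²)/3)/4) = 3143*(1 + (7 + √(0 + 25)/3)/4) = 3143*(1 + (7 + √25/3)/4) = 3143*(1 + (7 + (⅓)*5)/4) = 3143*(1 + (7 + 5/3)/4) = 3143*(1 + (¼)*(26/3)) = 3143*(1 + 13/6) = 3143*(19/6) = 59717/6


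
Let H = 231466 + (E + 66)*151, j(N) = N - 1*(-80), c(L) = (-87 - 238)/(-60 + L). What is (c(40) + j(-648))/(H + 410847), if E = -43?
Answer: -2207/2583144 ≈ -0.00085439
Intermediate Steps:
c(L) = -325/(-60 + L)
j(N) = 80 + N (j(N) = N + 80 = 80 + N)
H = 234939 (H = 231466 + (-43 + 66)*151 = 231466 + 23*151 = 231466 + 3473 = 234939)
(c(40) + j(-648))/(H + 410847) = (-325/(-60 + 40) + (80 - 648))/(234939 + 410847) = (-325/(-20) - 568)/645786 = (-325*(-1/20) - 568)*(1/645786) = (65/4 - 568)*(1/645786) = -2207/4*1/645786 = -2207/2583144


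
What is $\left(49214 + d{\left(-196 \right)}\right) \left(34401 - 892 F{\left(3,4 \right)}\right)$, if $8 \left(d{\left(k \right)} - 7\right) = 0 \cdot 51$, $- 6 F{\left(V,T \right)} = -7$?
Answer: $1642028967$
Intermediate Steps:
$F{\left(V,T \right)} = \frac{7}{6}$ ($F{\left(V,T \right)} = \left(- \frac{1}{6}\right) \left(-7\right) = \frac{7}{6}$)
$d{\left(k \right)} = 7$ ($d{\left(k \right)} = 7 + \frac{0 \cdot 51}{8} = 7 + \frac{1}{8} \cdot 0 = 7 + 0 = 7$)
$\left(49214 + d{\left(-196 \right)}\right) \left(34401 - 892 F{\left(3,4 \right)}\right) = \left(49214 + 7\right) \left(34401 - \frac{3122}{3}\right) = 49221 \left(34401 - \frac{3122}{3}\right) = 49221 \cdot \frac{100081}{3} = 1642028967$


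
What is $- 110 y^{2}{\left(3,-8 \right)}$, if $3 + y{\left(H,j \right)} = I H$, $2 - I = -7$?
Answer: $-63360$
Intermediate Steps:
$I = 9$ ($I = 2 - -7 = 2 + 7 = 9$)
$y{\left(H,j \right)} = -3 + 9 H$
$- 110 y^{2}{\left(3,-8 \right)} = - 110 \left(-3 + 9 \cdot 3\right)^{2} = - 110 \left(-3 + 27\right)^{2} = - 110 \cdot 24^{2} = \left(-110\right) 576 = -63360$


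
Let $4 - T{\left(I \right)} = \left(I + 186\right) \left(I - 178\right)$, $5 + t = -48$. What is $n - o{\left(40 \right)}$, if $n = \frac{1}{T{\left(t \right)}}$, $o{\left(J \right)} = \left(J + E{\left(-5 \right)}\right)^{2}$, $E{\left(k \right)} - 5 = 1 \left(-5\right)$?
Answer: $- \frac{49163199}{30727} \approx -1600.0$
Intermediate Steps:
$t = -53$ ($t = -5 - 48 = -53$)
$E{\left(k \right)} = 0$ ($E{\left(k \right)} = 5 + 1 \left(-5\right) = 5 - 5 = 0$)
$T{\left(I \right)} = 4 - \left(-178 + I\right) \left(186 + I\right)$ ($T{\left(I \right)} = 4 - \left(I + 186\right) \left(I - 178\right) = 4 - \left(186 + I\right) \left(-178 + I\right) = 4 - \left(-178 + I\right) \left(186 + I\right)$)
$o{\left(J \right)} = J^{2}$ ($o{\left(J \right)} = \left(J + 0\right)^{2} = J^{2}$)
$n = \frac{1}{30727}$ ($n = \frac{1}{33112 - \left(-53\right)^{2} - -424} = \frac{1}{33112 - 2809 + 424} = \frac{1}{30727} \approx 3.2545 \cdot 10^{-5}$)
$n - o{\left(40 \right)} = \frac{1}{30727} - 40^{2} = \frac{1}{30727} - 1600 = - \frac{49163199}{30727}$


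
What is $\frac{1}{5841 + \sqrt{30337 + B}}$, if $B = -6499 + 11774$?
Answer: $\frac{5841}{34081669} - \frac{2 \sqrt{8903}}{34081669} \approx 0.00016585$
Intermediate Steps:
$B = 5275$
$\frac{1}{5841 + \sqrt{30337 + B}} = \frac{1}{5841 + \sqrt{30337 + 5275}} = \frac{1}{5841 + \sqrt{35612}} = \frac{1}{5841 + 2 \sqrt{8903}}$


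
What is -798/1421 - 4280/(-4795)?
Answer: 9206/27811 ≈ 0.33102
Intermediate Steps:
-798/1421 - 4280/(-4795) = -798*1/1421 - 4280*(-1/4795) = -114/203 + 856/959 = 9206/27811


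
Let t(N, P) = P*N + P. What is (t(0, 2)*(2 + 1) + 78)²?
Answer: 7056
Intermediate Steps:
t(N, P) = P + N*P (t(N, P) = N*P + P = P + N*P)
(t(0, 2)*(2 + 1) + 78)² = ((2*(1 + 0))*(2 + 1) + 78)² = ((2*1)*3 + 78)² = (2*3 + 78)² = (6 + 78)² = 84² = 7056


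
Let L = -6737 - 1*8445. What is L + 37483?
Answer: 22301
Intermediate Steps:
L = -15182 (L = -6737 - 8445 = -15182)
L + 37483 = -15182 + 37483 = 22301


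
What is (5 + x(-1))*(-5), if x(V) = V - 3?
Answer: -5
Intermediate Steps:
x(V) = -3 + V
(5 + x(-1))*(-5) = (5 + (-3 - 1))*(-5) = (5 - 4)*(-5) = 1*(-5) = -5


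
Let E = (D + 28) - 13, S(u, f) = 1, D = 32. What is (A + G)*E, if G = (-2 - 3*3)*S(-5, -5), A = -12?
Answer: -1081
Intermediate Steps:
G = -11 (G = (-2 - 3*3)*1 = (-2 - 9)*1 = -11*1 = -11)
E = 47 (E = (32 + 28) - 13 = 60 - 13 = 47)
(A + G)*E = (-12 - 11)*47 = -23*47 = -1081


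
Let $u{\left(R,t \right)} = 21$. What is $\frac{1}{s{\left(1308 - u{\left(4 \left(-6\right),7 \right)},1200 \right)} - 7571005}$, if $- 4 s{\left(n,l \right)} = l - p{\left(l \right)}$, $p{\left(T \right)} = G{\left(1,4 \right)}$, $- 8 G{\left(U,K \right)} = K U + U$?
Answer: $- \frac{32}{242281765} \approx -1.3208 \cdot 10^{-7}$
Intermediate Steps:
$G{\left(U,K \right)} = - \frac{U}{8} - \frac{K U}{8}$ ($G{\left(U,K \right)} = - \frac{K U + U}{8} = - \frac{U + K U}{8} = - \frac{U}{8} - \frac{K U}{8}$)
$p{\left(T \right)} = - \frac{5}{8}$ ($p{\left(T \right)} = \left(- \frac{1}{8}\right) 1 \left(1 + 4\right) = \left(- \frac{1}{8}\right) 1 \cdot 5 = - \frac{5}{8}$)
$s{\left(n,l \right)} = - \frac{5}{32} - \frac{l}{4}$ ($s{\left(n,l \right)} = - \frac{l - - \frac{5}{8}}{4} = - \frac{l + \frac{5}{8}}{4} = - \frac{\frac{5}{8} + l}{4} = - \frac{5}{32} - \frac{l}{4}$)
$\frac{1}{s{\left(1308 - u{\left(4 \left(-6\right),7 \right)},1200 \right)} - 7571005} = \frac{1}{\left(- \frac{5}{32} - 300\right) - 7571005} = \frac{1}{- \frac{9605}{32} - 7571005} = \frac{1}{- \frac{242281765}{32}} = - \frac{32}{242281765}$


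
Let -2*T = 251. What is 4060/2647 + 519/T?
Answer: -1728526/664397 ≈ -2.6016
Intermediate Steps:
T = -251/2 (T = -1/2*251 = -251/2 ≈ -125.50)
4060/2647 + 519/T = 4060/2647 + 519/(-251/2) = 4060*(1/2647) + 519*(-2/251) = 4060/2647 - 1038/251 = -1728526/664397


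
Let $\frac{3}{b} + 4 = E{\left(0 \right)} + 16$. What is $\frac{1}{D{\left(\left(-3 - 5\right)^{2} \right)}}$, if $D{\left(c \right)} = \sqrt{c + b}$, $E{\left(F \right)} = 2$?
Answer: $\frac{\sqrt{12586}}{899} \approx 0.12479$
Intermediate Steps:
$b = \frac{3}{14}$ ($b = \frac{3}{-4 + \left(2 + 16\right)} = \frac{3}{-4 + 18} = \frac{3}{14} \approx 0.21429$)
$D{\left(c \right)} = \sqrt{\frac{3}{14} + c}$ ($D{\left(c \right)} = \sqrt{c + \frac{3}{14}} = \sqrt{\frac{3}{14} + c}$)
$\frac{1}{D{\left(\left(-3 - 5\right)^{2} \right)}} = \frac{1}{\frac{1}{14} \sqrt{42 + 196 \left(-3 - 5\right)^{2}}} = \frac{1}{\frac{1}{14} \sqrt{42 + 196 \left(-8\right)^{2}}} = \frac{1}{\frac{1}{14} \sqrt{42 + 196 \cdot 64}} = \frac{1}{\frac{1}{14} \sqrt{42 + 12544}} = \frac{1}{\frac{1}{14} \sqrt{12586}} = \frac{\sqrt{12586}}{899}$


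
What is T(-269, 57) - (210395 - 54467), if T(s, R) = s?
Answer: -156197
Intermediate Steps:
T(-269, 57) - (210395 - 54467) = -269 - (210395 - 54467) = -269 - 1*155928 = -269 - 155928 = -156197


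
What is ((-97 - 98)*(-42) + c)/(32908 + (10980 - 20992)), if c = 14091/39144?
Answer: 15266831/42678144 ≈ 0.35772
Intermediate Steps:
c = 671/1864 (c = 14091*(1/39144) = 671/1864 ≈ 0.35998)
((-97 - 98)*(-42) + c)/(32908 + (10980 - 20992)) = ((-97 - 98)*(-42) + 671/1864)/(32908 + (10980 - 20992)) = (-195*(-42) + 671/1864)/(32908 - 10012) = (8190 + 671/1864)/22896 = (15266831/1864)*(1/22896) = 15266831/42678144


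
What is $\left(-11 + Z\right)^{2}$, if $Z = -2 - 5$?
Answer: $324$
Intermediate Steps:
$Z = -7$ ($Z = -2 - 5 = -7$)
$\left(-11 + Z\right)^{2} = \left(-11 - 7\right)^{2} = \left(-18\right)^{2} = 324$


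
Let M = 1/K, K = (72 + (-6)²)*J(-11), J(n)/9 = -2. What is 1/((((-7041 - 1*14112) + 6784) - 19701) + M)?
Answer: -1944/66232081 ≈ -2.9351e-5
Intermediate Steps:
J(n) = -18 (J(n) = 9*(-2) = -18)
K = -1944 (K = (72 + (-6)²)*(-18) = (72 + 36)*(-18) = 108*(-18) = -1944)
M = -1/1944 (M = 1/(-1944) = -1/1944 ≈ -0.00051440)
1/((((-7041 - 1*14112) + 6784) - 19701) + M) = 1/((((-7041 - 1*14112) + 6784) - 19701) - 1/1944) = 1/((((-7041 - 14112) + 6784) - 19701) - 1/1944) = 1/(((-21153 + 6784) - 19701) - 1/1944) = 1/((-14369 - 19701) - 1/1944) = 1/(-34070 - 1/1944) = 1/(-66232081/1944) = -1944/66232081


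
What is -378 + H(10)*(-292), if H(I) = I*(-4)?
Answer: 11302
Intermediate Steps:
H(I) = -4*I
-378 + H(10)*(-292) = -378 - 4*10*(-292) = -378 - 40*(-292) = -378 + 11680 = 11302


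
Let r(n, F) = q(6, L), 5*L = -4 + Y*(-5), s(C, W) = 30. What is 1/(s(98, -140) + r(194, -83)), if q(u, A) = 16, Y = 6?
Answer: 1/46 ≈ 0.021739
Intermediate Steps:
L = -34/5 (L = (-4 + 6*(-5))/5 = (-4 - 30)/5 = (⅕)*(-34) = -34/5 ≈ -6.8000)
r(n, F) = 16
1/(s(98, -140) + r(194, -83)) = 1/(30 + 16) = 1/46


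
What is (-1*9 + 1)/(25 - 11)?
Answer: -4/7 ≈ -0.57143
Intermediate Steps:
(-1*9 + 1)/(25 - 11) = (-9 + 1)/14 = (1/14)*(-8) = -4/7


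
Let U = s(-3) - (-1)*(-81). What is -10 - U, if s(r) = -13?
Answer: 84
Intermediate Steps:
U = -94 (U = -13 - (-1)*(-81) = -13 - 1*81 = -13 - 81 = -94)
-10 - U = -10 - 1*(-94) = -10 + 94 = 84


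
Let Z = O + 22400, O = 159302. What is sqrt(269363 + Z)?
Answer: sqrt(451065) ≈ 671.61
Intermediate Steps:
Z = 181702 (Z = 159302 + 22400 = 181702)
sqrt(269363 + Z) = sqrt(269363 + 181702) = sqrt(451065)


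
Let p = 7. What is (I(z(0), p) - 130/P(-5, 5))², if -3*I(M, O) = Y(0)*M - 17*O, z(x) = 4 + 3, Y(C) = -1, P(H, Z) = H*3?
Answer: 23104/9 ≈ 2567.1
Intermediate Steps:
P(H, Z) = 3*H
z(x) = 7
I(M, O) = M/3 + 17*O/3 (I(M, O) = -(-M - 17*O)/3 = M/3 + 17*O/3)
(I(z(0), p) - 130/P(-5, 5))² = (((⅓)*7 + (17/3)*7) - 130/(3*(-5)))² = ((7/3 + 119/3) - 130/(-15))² = (42 - 130*(-1/15))² = (42 + 26/3)² = (152/3)² = 23104/9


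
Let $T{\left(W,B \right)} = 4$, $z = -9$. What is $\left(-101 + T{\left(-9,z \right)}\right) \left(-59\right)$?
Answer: $5723$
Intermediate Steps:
$\left(-101 + T{\left(-9,z \right)}\right) \left(-59\right) = \left(-101 + 4\right) \left(-59\right) = \left(-97\right) \left(-59\right) = 5723$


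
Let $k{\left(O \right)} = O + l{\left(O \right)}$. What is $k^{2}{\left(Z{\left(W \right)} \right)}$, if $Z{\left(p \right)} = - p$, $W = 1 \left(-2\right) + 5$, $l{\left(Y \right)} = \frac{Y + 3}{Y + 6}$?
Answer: $9$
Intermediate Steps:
$l{\left(Y \right)} = \frac{3 + Y}{6 + Y}$
$W = 3$ ($W = -2 + 5 = 3$)
$k{\left(O \right)} = O + \frac{3 + O}{6 + O}$
$k^{2}{\left(Z{\left(W \right)} \right)} = \left(\frac{3 - 3 + \left(-1\right) 3 \left(6 - 3\right)}{6 - 3}\right)^{2} = \left(\frac{3 - 3 - 3 \left(6 - 3\right)}{6 - 3}\right)^{2} = \left(\frac{3 - 3 - 9}{3}\right)^{2} = \left(\frac{1}{3} \left(-9\right)\right)^{2} = \left(-3\right)^{2} = 9$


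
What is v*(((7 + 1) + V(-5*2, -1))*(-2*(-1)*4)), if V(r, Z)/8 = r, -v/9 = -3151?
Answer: -16334784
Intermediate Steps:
v = 28359 (v = -9*(-3151) = 28359)
V(r, Z) = 8*r
v*(((7 + 1) + V(-5*2, -1))*(-2*(-1)*4)) = 28359*(((7 + 1) + 8*(-5*2))*(-2*(-1)*4)) = 28359*((8 + 8*(-10))*(2*4)) = 28359*((8 - 80)*8) = 28359*(-72*8) = 28359*(-576) = -16334784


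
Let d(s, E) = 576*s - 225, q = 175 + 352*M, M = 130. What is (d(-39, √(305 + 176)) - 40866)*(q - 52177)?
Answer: 396710310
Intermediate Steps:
q = 45935 (q = 175 + 352*130 = 175 + 45760 = 45935)
d(s, E) = -225 + 576*s
(d(-39, √(305 + 176)) - 40866)*(q - 52177) = ((-225 + 576*(-39)) - 40866)*(45935 - 52177) = ((-225 - 22464) - 40866)*(-6242) = (-22689 - 40866)*(-6242) = -63555*(-6242) = 396710310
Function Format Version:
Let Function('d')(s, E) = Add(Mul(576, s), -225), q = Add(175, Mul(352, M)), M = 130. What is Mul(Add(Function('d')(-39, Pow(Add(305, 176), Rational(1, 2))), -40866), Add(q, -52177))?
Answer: 396710310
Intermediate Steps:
q = 45935 (q = Add(175, Mul(352, 130)) = Add(175, 45760) = 45935)
Function('d')(s, E) = Add(-225, Mul(576, s))
Mul(Add(Function('d')(-39, Pow(Add(305, 176), Rational(1, 2))), -40866), Add(q, -52177)) = Mul(Add(Add(-225, Mul(576, -39)), -40866), Add(45935, -52177)) = Mul(Add(Add(-225, -22464), -40866), -6242) = Mul(Add(-22689, -40866), -6242) = Mul(-63555, -6242) = 396710310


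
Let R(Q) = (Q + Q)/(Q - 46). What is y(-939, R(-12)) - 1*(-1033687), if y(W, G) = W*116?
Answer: 924763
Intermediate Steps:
R(Q) = 2*Q/(-46 + Q) (R(Q) = (2*Q)/(-46 + Q) = 2*Q/(-46 + Q))
y(W, G) = 116*W
y(-939, R(-12)) - 1*(-1033687) = 116*(-939) - 1*(-1033687) = -108924 + 1033687 = 924763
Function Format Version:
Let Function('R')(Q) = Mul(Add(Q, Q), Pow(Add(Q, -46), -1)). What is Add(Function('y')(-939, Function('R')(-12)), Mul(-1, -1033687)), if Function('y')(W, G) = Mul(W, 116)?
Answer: 924763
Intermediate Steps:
Function('R')(Q) = Mul(2, Q, Pow(Add(-46, Q), -1)) (Function('R')(Q) = Mul(Mul(2, Q), Pow(Add(-46, Q), -1)) = Mul(2, Q, Pow(Add(-46, Q), -1)))
Function('y')(W, G) = Mul(116, W)
Add(Function('y')(-939, Function('R')(-12)), Mul(-1, -1033687)) = Add(Mul(116, -939), Mul(-1, -1033687)) = Add(-108924, 1033687) = 924763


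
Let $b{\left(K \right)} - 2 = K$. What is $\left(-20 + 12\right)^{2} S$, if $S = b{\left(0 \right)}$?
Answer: $128$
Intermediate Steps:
$b{\left(K \right)} = 2 + K$
$S = 2$ ($S = 2 + 0 = 2$)
$\left(-20 + 12\right)^{2} S = \left(-20 + 12\right)^{2} \cdot 2 = \left(-8\right)^{2} \cdot 2 = 64 \cdot 2 = 128$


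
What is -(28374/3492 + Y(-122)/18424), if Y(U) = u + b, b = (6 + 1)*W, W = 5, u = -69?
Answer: -21776827/2680692 ≈ -8.1236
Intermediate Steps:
b = 35 (b = (6 + 1)*5 = 7*5 = 35)
Y(U) = -34 (Y(U) = -69 + 35 = -34)
-(28374/3492 + Y(-122)/18424) = -(28374/3492 - 34/18424) = -(28374*(1/3492) - 34*1/18424) = -(4729/582 - 17/9212) = -1*21776827/2680692 = -21776827/2680692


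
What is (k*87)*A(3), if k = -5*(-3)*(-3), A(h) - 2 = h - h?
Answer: -7830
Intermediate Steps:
A(h) = 2 (A(h) = 2 + (h - h) = 2 + 0 = 2)
k = -45 (k = 15*(-3) = -45)
(k*87)*A(3) = -45*87*2 = -3915*2 = -7830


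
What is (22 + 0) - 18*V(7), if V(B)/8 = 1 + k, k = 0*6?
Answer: -122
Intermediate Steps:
k = 0
V(B) = 8 (V(B) = 8*(1 + 0) = 8*1 = 8)
(22 + 0) - 18*V(7) = (22 + 0) - 18*8 = 22 - 144 = -122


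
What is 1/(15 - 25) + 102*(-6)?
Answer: -6121/10 ≈ -612.10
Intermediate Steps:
1/(15 - 25) + 102*(-6) = 1/(-10) - 612 = -⅒ - 612 = -6121/10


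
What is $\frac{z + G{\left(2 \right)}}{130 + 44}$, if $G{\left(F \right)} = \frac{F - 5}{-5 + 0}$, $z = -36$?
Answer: $- \frac{59}{290} \approx -0.20345$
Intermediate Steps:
$G{\left(F \right)} = 1 - \frac{F}{5}$ ($G{\left(F \right)} = \frac{-5 + F}{-5} = \left(-5 + F\right) \left(- \frac{1}{5}\right) = 1 - \frac{F}{5}$)
$\frac{z + G{\left(2 \right)}}{130 + 44} = \frac{-36 + \left(1 - \frac{2}{5}\right)}{130 + 44} = \frac{-36 + \left(1 - \frac{2}{5}\right)}{174} = \frac{-36 + \frac{3}{5}}{174} = \frac{1}{174} \left(- \frac{177}{5}\right) = - \frac{59}{290}$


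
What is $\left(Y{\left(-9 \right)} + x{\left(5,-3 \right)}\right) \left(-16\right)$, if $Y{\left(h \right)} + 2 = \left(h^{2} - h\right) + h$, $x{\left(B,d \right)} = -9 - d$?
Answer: $-1168$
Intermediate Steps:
$Y{\left(h \right)} = -2 + h^{2}$ ($Y{\left(h \right)} = -2 + \left(\left(h^{2} - h\right) + h\right) = -2 + h^{2}$)
$\left(Y{\left(-9 \right)} + x{\left(5,-3 \right)}\right) \left(-16\right) = \left(\left(-2 + \left(-9\right)^{2}\right) - 6\right) \left(-16\right) = \left(\left(-2 + 81\right) + \left(-9 + 3\right)\right) \left(-16\right) = \left(79 - 6\right) \left(-16\right) = 73 \left(-16\right) = -1168$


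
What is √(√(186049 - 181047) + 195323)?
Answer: √(195323 + √5002) ≈ 442.03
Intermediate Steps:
√(√(186049 - 181047) + 195323) = √(√5002 + 195323) = √(195323 + √5002)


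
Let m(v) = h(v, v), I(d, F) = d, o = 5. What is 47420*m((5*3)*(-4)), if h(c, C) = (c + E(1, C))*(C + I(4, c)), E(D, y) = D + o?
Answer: 143398080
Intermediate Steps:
E(D, y) = 5 + D (E(D, y) = D + 5 = 5 + D)
h(c, C) = (4 + C)*(6 + c) (h(c, C) = (c + (5 + 1))*(C + 4) = (c + 6)*(4 + C) = (6 + c)*(4 + C) = (4 + C)*(6 + c))
m(v) = 24 + v² + 10*v (m(v) = 24 + 4*v + 6*v + v*v = 24 + 4*v + 6*v + v² = 24 + v² + 10*v)
47420*m((5*3)*(-4)) = 47420*(24 + ((5*3)*(-4))² + 10*((5*3)*(-4))) = 47420*(24 + (15*(-4))² + 10*(15*(-4))) = 47420*(24 + (-60)² + 10*(-60)) = 47420*(24 + 3600 - 600) = 47420*3024 = 143398080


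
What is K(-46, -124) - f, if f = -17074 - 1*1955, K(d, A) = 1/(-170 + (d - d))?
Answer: 3234929/170 ≈ 19029.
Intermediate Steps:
K(d, A) = -1/170 (K(d, A) = 1/(-170 + 0) = 1/(-170) = -1/170)
f = -19029 (f = -17074 - 1955 = -19029)
K(-46, -124) - f = -1/170 - 1*(-19029) = -1/170 + 19029 = 3234929/170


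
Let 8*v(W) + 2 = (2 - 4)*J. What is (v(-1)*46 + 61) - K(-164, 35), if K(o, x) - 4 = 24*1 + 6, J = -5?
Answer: 73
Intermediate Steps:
v(W) = 1 (v(W) = -¼ + ((2 - 4)*(-5))/8 = -¼ + (-2*(-5))/8 = -¼ + (⅛)*10 = -¼ + 5/4 = 1)
K(o, x) = 34 (K(o, x) = 4 + (24*1 + 6) = 4 + (24 + 6) = 4 + 30 = 34)
(v(-1)*46 + 61) - K(-164, 35) = (1*46 + 61) - 1*34 = (46 + 61) - 34 = 107 - 34 = 73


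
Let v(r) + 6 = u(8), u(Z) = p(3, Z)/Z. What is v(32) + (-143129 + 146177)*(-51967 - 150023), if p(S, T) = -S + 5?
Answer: -2462662103/4 ≈ -6.1567e+8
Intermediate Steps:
p(S, T) = 5 - S
u(Z) = 2/Z (u(Z) = (5 - 1*3)/Z = (5 - 3)/Z = 2/Z)
v(r) = -23/4 (v(r) = -6 + 2/8 = -6 + 2*(⅛) = -6 + ¼ = -23/4)
v(32) + (-143129 + 146177)*(-51967 - 150023) = -23/4 + (-143129 + 146177)*(-51967 - 150023) = -23/4 + 3048*(-201990) = -23/4 - 615665520 = -2462662103/4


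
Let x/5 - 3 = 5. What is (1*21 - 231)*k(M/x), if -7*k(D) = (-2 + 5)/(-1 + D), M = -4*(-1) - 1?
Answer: -3600/37 ≈ -97.297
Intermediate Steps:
M = 3 (M = 4 - 1 = 3)
x = 40 (x = 15 + 5*5 = 15 + 25 = 40)
k(D) = -3/(7*(-1 + D)) (k(D) = -(-2 + 5)/(7*(-1 + D)) = -3/(7*(-1 + D)))
(1*21 - 231)*k(M/x) = (1*21 - 231)*(-3/(-7 + 7*(3/40))) = (21 - 231)*(-3/(-7 + 7*(3*(1/40)))) = -(-630)/(-7 + 7*(3/40)) = -(-630)/(-7 + 21/40) = -(-630)/(-259/40) = -(-630)*(-40)/259 = -210*120/259 = -3600/37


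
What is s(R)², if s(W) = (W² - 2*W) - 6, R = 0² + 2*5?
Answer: 5476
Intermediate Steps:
R = 10 (R = 0 + 10 = 10)
s(W) = -6 + W² - 2*W
s(R)² = (-6 + 10² - 2*10)² = (-6 + 100 - 20)² = 74² = 5476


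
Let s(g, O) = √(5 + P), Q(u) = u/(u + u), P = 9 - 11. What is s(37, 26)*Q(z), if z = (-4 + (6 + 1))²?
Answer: √3/2 ≈ 0.86602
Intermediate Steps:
P = -2
z = 9 (z = (-4 + 7)² = 3² = 9)
Q(u) = ½ (Q(u) = u/((2*u)) = u*(1/(2*u)) = ½)
s(g, O) = √3 (s(g, O) = √(5 - 2) = √3)
s(37, 26)*Q(z) = √3*(½) = √3/2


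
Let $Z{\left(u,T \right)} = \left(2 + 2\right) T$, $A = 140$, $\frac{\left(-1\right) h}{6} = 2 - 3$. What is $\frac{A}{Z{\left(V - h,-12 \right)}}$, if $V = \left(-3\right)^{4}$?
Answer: $- \frac{35}{12} \approx -2.9167$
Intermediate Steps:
$V = 81$
$h = 6$ ($h = - 6 \left(2 - 3\right) = \left(-6\right) \left(-1\right) = 6$)
$Z{\left(u,T \right)} = 4 T$
$\frac{A}{Z{\left(V - h,-12 \right)}} = \frac{140}{4 \left(-12\right)} = \frac{140}{-48} = 140 \left(- \frac{1}{48}\right) = - \frac{35}{12}$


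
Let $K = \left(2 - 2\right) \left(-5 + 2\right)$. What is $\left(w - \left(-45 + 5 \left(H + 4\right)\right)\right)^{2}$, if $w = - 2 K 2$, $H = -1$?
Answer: $900$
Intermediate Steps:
$K = 0$ ($K = 0 \left(-3\right) = 0$)
$w = 0$ ($w = \left(-2\right) 0 \cdot 2 = 0 \cdot 2 = 0$)
$\left(w - \left(-45 + 5 \left(H + 4\right)\right)\right)^{2} = \left(0 + \left(45 - 5 \left(-1 + 4\right)\right)\right)^{2} = \left(0 + \left(45 - 15\right)\right)^{2} = \left(0 + 30\right)^{2} = 30^{2} = 900$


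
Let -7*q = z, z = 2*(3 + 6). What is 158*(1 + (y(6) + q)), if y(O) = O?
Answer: 4898/7 ≈ 699.71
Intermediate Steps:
z = 18 (z = 2*9 = 18)
q = -18/7 (q = -⅐*18 = -18/7 ≈ -2.5714)
158*(1 + (y(6) + q)) = 158*(1 + (6 - 18/7)) = 158*(1 + 24/7) = 158*(31/7) = 4898/7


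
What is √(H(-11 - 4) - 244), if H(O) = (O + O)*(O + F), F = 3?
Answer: 2*√29 ≈ 10.770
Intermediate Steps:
H(O) = 2*O*(3 + O) (H(O) = (O + O)*(O + 3) = (2*O)*(3 + O) = 2*O*(3 + O))
√(H(-11 - 4) - 244) = √(2*(-11 - 4)*(3 + (-11 - 4)) - 244) = √(2*(-15)*(3 - 15) - 244) = √(2*(-15)*(-12) - 244) = √(360 - 244) = √116 = 2*√29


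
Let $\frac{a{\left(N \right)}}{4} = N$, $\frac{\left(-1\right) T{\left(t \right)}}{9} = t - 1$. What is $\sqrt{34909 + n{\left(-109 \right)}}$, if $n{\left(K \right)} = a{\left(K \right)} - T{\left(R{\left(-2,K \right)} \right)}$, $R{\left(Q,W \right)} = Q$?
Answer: $\sqrt{34446} \approx 185.6$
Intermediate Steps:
$T{\left(t \right)} = 9 - 9 t$ ($T{\left(t \right)} = - 9 \left(t - 1\right) = - 9 \left(-1 + t\right) = 9 - 9 t$)
$a{\left(N \right)} = 4 N$
$n{\left(K \right)} = -27 + 4 K$ ($n{\left(K \right)} = 4 K - \left(9 - -18\right) = 4 K - \left(9 + 18\right) = 4 K - 27 = -27 + 4 K$)
$\sqrt{34909 + n{\left(-109 \right)}} = \sqrt{34909 + \left(-27 + 4 \left(-109\right)\right)} = \sqrt{34909 - 463} = \sqrt{34446}$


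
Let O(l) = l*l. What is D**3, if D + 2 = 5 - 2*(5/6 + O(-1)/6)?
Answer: 1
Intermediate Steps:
O(l) = l**2
D = 1 (D = -2 + (5 - 2*(5/6 + (-1)**2/6)) = -2 + (5 - 2*(5*(1/6) + 1*(1/6))) = -2 + (5 - 2*(5/6 + 1/6)) = -2 + (5 - 2*1) = -2 + (5 - 2) = -2 + 3 = 1)
D**3 = 1**3 = 1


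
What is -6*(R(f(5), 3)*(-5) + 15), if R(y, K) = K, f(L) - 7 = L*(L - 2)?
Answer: 0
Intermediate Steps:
f(L) = 7 + L*(-2 + L) (f(L) = 7 + L*(L - 2) = 7 + L*(-2 + L))
-6*(R(f(5), 3)*(-5) + 15) = -6*(3*(-5) + 15) = -6*(-15 + 15) = -6*0 = 0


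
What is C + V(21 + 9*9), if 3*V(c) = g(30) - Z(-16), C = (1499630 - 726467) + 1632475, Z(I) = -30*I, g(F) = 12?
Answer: 2405482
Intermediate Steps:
C = 2405638 (C = 773163 + 1632475 = 2405638)
V(c) = -156 (V(c) = (12 - (-30)*(-16))/3 = (12 - 1*480)/3 = (12 - 480)/3 = (1/3)*(-468) = -156)
C + V(21 + 9*9) = 2405638 - 156 = 2405482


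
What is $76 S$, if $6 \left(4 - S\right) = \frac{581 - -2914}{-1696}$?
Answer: $\frac{279927}{848} \approx 330.1$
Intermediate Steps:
$S = \frac{14733}{3392}$ ($S = 4 - \frac{\left(581 - -2914\right) \frac{1}{-1696}}{6} = 4 - \frac{\left(581 + 2914\right) \left(- \frac{1}{1696}\right)}{6} = 4 - \frac{3495 \left(- \frac{1}{1696}\right)}{6} = 4 - - \frac{1165}{3392} = 4 + \frac{1165}{3392} = \frac{14733}{3392} \approx 4.3435$)
$76 S = 76 \cdot \frac{14733}{3392} = \frac{279927}{848}$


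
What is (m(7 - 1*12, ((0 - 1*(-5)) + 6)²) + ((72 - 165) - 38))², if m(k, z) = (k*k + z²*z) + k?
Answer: 3138035102500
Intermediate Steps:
m(k, z) = k + k² + z³ (m(k, z) = (k² + z³) + k = k + k² + z³)
(m(7 - 1*12, ((0 - 1*(-5)) + 6)²) + ((72 - 165) - 38))² = (((7 - 1*12) + (7 - 1*12)² + (((0 - 1*(-5)) + 6)²)³) + ((72 - 165) - 38))² = (((7 - 12) + (7 - 12)² + (((0 + 5) + 6)²)³) + (-93 - 38))² = ((-5 + (-5)² + ((5 + 6)²)³) - 131)² = ((-5 + 25 + (11²)³) - 131)² = ((-5 + 25 + 121³) - 131)² = ((-5 + 25 + 1771561) - 131)² = (1771581 - 131)² = 1771450² = 3138035102500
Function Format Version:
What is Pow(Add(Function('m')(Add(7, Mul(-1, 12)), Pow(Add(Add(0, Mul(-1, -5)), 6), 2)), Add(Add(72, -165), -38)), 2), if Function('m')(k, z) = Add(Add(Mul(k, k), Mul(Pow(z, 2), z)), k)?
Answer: 3138035102500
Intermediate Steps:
Function('m')(k, z) = Add(k, Pow(k, 2), Pow(z, 3)) (Function('m')(k, z) = Add(Add(Pow(k, 2), Pow(z, 3)), k) = Add(k, Pow(k, 2), Pow(z, 3)))
Pow(Add(Function('m')(Add(7, Mul(-1, 12)), Pow(Add(Add(0, Mul(-1, -5)), 6), 2)), Add(Add(72, -165), -38)), 2) = Pow(Add(Add(Add(7, Mul(-1, 12)), Pow(Add(7, Mul(-1, 12)), 2), Pow(Pow(Add(Add(0, Mul(-1, -5)), 6), 2), 3)), Add(Add(72, -165), -38)), 2) = Pow(Add(Add(Add(7, -12), Pow(Add(7, -12), 2), Pow(Pow(Add(Add(0, 5), 6), 2), 3)), Add(-93, -38)), 2) = Pow(Add(Add(-5, Pow(-5, 2), Pow(Pow(Add(5, 6), 2), 3)), -131), 2) = Pow(Add(Add(-5, 25, Pow(Pow(11, 2), 3)), -131), 2) = Pow(Add(Add(-5, 25, Pow(121, 3)), -131), 2) = Pow(Add(Add(-5, 25, 1771561), -131), 2) = Pow(Add(1771581, -131), 2) = Pow(1771450, 2) = 3138035102500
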